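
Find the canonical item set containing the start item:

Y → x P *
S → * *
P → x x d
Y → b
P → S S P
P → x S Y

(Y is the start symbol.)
First, augment the grammar with Y' → Y
I₀ = CLOSURE({ [Y' → . Y] }):
  [Y' → . Y] has the dot before Y: add [Y → . x P *], [Y → . b]
No further items can be added.

I₀ = { [Y → . b], [Y → . x P *], [Y' → . Y] }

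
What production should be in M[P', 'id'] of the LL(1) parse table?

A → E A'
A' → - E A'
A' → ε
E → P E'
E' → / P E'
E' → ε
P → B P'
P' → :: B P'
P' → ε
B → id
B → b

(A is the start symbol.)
To find M[P', 'id'], we find productions for P' where 'id' is in the predict set (PREDICT(N → α) = (FIRST(α) \ {ε}) ∪ (FOLLOW(N) if α ⇒* ε)).

Relevant sets:
  FOLLOW(P') = { $, '-', '/' }

P' → :: B P': PREDICT = { '::' }
P' → ε: PREDICT = { $, '-', '/' }

M[P', 'id'] is empty (no production applies)

Answer: Empty (error entry)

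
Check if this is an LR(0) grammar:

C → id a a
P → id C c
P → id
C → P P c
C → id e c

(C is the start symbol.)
No. Shift-reduce conflict between [P → id .] and [C → . id a a]

Augment with C' → C and build the canonical LR(0) collection (I0 = CLOSURE({[C' → . C]}), then GOTO on every symbol after a dot until no new states appear). It has 13 states:
  I0: { [C → . P P c], [C → . id a a], [C → . id e c], [C' → . C], [P → . id C c], [P → . id] }  — shift
  I1: { [C' → C .] }  — accept
  I2: { [C → P . P c], [P → . id C c], [P → . id] }  — shift
  I3: { [C → . P P c], [C → . id a a], [C → . id e c], [C → id . a a], [C → id . e c], [P → . id C c], [P → . id], [P → id . C c], [P → id .] }  — shift, reduce
  I4: { [P → id C . c] }  — shift
  I5: { [C → id a . a] }  — shift
  I6: { [C → id e . c] }  — shift
  I7: { [C → id e c .] }  — reduce
  I8: { [C → id a a .] }  — reduce
  I9: { [P → id C c .] }  — reduce
  I10: { [C → P P . c] }  — shift
  I11: { [C → . P P c], [C → . id a a], [C → . id e c], [P → . id C c], [P → . id], [P → id . C c], [P → id .] }  — shift, reduce
  I12: { [C → P P c .] }  — reduce

Conflict in state I3:
  Shift-reduce conflict between [P → id .] and [C → . id a a]
So the grammar is NOT LR(0).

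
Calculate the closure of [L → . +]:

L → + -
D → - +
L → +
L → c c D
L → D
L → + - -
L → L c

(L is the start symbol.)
{ [L → . +] }

Start with: [L → . +]
The dot precedes the terminal '+', so nothing is added.

CLOSURE = { [L → . +] }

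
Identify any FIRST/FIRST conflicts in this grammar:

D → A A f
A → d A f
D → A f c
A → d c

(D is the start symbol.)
FIRST sets of the non-terminals at (or reachable through a nullable prefix from) the front of some alternative:
  FIRST(A) = { 'd' }

Productions for D:
  D → A A f: FIRST = { 'd' }
  D → A f c: FIRST = { 'd' }
Productions for A:
  A → d A f: FIRST = { 'd' }
  A → d c: FIRST = { 'd' }

Conflict for D: D → A A f and D → A f c
  Overlap: { 'd' }
Conflict for A: A → d A f and A → d c
  Overlap: { 'd' }

Answer: Yes. D → A A f / D → A f c on { 'd' }; A → d A f / A → d c on { 'd' }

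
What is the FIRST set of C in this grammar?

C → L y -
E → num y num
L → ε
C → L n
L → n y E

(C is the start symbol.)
{ 'n', 'y' }

FIRST sets of the other non-terminals involved (by the same procedure, iterated to a fixed point):
  FIRST(L) = { 'n', ε }

From C → L y -:
  - L is a non-terminal: add FIRST(L) \ {ε} = { 'n' }
    L is nullable, so continue to the next symbol
  - y is a terminal: add 'y' and stop
From C → L n:
  - L is a non-terminal: add FIRST(L) \ {ε} = { 'n' }
    L is nullable, so continue to the next symbol
  - n is a terminal: add 'n' and stop

Collecting: FIRST(C) = { 'n', 'y' }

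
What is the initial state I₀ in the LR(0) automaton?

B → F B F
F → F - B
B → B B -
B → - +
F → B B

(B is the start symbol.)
First, augment the grammar with B' → B
I₀ = CLOSURE({ [B' → . B] }):
  [B' → . B] has the dot before B: add [B → . F B F], [B → . B B -], [B → . - +]
  [B → . F B F] has the dot before F: add [F → . F - B], [F → . B B]
No further items can be added.

I₀ = { [B → . - +], [B → . B B -], [B → . F B F], [B' → . B], [F → . B B], [F → . F - B] }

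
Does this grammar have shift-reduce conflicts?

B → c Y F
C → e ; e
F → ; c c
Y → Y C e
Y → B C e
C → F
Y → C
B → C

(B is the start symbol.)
Augment with B' → B and build the canonical LR(0) collection (I0 = CLOSURE({[B' → . B]}), then GOTO on every symbol after a dot until no new states appear). It has 19 states:
  I0: { [B → . C], [B → . c Y F], [B' → . B], [C → . F], [C → . e ; e], [F → . ; c c] }  — shift
  I1: { [F → ; . c c] }  — shift
  I2: { [B' → B .] }  — accept
  I3: { [B → C .] }  — reduce
  I4: { [C → F .] }  — reduce
  I5: { [B → . C], [B → . c Y F], [B → c . Y F], [C → . F], [C → . e ; e], [F → . ; c c], [Y → . B C e], [Y → . C], [Y → . Y C e] }  — shift
  I6: { [C → e . ; e] }  — shift
  I7: { [C → e ; . e] }  — shift
  I8: { [C → e ; e .] }  — reduce
  I9: { [C → . F], [C → . e ; e], [F → . ; c c], [Y → B . C e] }  — shift
  I10: { [B → C .], [Y → C .] }  — 2 reduces
  I11: { [B → c Y . F], [C → . F], [C → . e ; e], [F → . ; c c], [Y → Y . C e] }  — shift
  I12: { [Y → Y C . e] }  — shift
  I13: { [B → c Y F .], [C → F .] }  — 2 reduces
  I14: { [Y → Y C e .] }  — reduce
  I15: { [Y → B C . e] }  — shift
  I16: { [Y → B C e .] }  — reduce
  I17: { [F → ; c . c] }  — shift
  I18: { [F → ; c c .] }  — reduce

No state contains both a complete item and a shift item.

Answer: No shift-reduce conflicts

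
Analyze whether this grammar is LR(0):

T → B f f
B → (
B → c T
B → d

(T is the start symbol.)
Yes, the grammar is LR(0)

A grammar is LR(0) if no state in the canonical LR(0) collection has:
  - both a shift item (dot before a terminal) and a complete item (shift-reduce conflict), or
  - two or more complete items (reduce-reduce conflict; the accept item [T' → T .] counts as a complete item here).

Augment with T' → T and build the canonical LR(0) collection (I0 = CLOSURE({[T' → . T]}), then GOTO on every symbol after a dot until no new states appear). It has 9 states:
  I0: { [B → . (], [B → . c T], [B → . d], [T → . B f f], [T' → . T] }  — shift
  I1: { [B → ( .] }  — reduce
  I2: { [T → B . f f] }  — shift
  I3: { [T' → T .] }  — accept
  I4: { [B → . (], [B → . c T], [B → . d], [B → c . T], [T → . B f f] }  — shift
  I5: { [B → d .] }  — reduce
  I6: { [B → c T .] }  — reduce
  I7: { [T → B f . f] }  — shift
  I8: { [T → B f f .] }  — reduce

Every state is either a pure shift/goto state or contains exactly one complete item and nothing to shift — no conflicts. The grammar is LR(0).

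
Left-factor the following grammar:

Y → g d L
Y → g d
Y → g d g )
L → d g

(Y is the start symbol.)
Left-factoring transforms A → αβ₁ | αβ₂ into A → αA' and A' → β₁ | β₂
(α is the longest common prefix among the alternatives). Repeat until
no nonterminal has two alternatives with a common prefix.

Round 1: Y has alternatives sharing prefix 'g d'. Introduce Y': Y → g d Y'
  Add: Y' → L
  Add: Y' → ε
  Add: Y' → g )

No remaining common prefixes — done.

Resulting grammar:
Y → g d Y'
Y' → L
Y' → ε
Y' → g )
L → d g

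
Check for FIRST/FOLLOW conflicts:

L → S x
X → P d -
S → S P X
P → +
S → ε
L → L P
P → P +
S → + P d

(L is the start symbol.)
Yes. S → S P X with FOLLOW(S) on { '+' }; S → '+' P d with FOLLOW(S) on { '+' }

A FIRST/FOLLOW conflict occurs when a non-terminal N has a nullable alternative N → β (β ⇒* ε) and another alternative N → α with FIRST(α) ∩ FOLLOW(N) ≠ ∅: on such a lookahead the parser cannot decide between expanding α and letting N vanish via β.

Nullable non-terminals: S.
FIRST sets used below: FIRST(S) = { '+', ε }, FIRST(P) = { '+' }

S: nullable alternative(s) S → ε; FOLLOW(S) = { '+', 'x' }
  S → S P X: FIRST \ {ε} = { '+' } — overlaps FOLLOW(S) on { '+' }: CONFLICT
  S → ε: FIRST \ {ε} = { } — this is the only nullable alternative, skip
  S → + P d: FIRST \ {ε} = { '+' } — overlaps FOLLOW(S) on { '+' }: CONFLICT

L, P, X have no nullable alternative, so no FIRST/FOLLOW check is needed there.

So the grammar has 2 FIRST/FOLLOW conflicts (marked CONFLICT above).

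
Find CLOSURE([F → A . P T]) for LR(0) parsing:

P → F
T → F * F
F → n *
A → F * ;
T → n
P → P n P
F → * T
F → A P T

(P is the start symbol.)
Start with: [F → A . P T]
  [F → A . P T] has the dot before P: add [P → . F], [P → . P n P]
  [P → . F] has the dot before F: add [F → . n *], [F → . * T], [F → . A P T]
  [F → . A P T] has the dot before A: add [A → . F * ;]
No further items can be added.

CLOSURE = { [A → . F * ;], [F → . * T], [F → . A P T], [F → . n *], [F → A . P T], [P → . F], [P → . P n P] }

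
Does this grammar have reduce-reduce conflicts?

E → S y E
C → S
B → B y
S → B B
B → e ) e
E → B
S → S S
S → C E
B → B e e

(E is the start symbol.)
A reduce-reduce conflict occurs when an LR(0) state has two complete items [A → α .] and [B → β .] — both call for a reduction, and with no lookahead the parser cannot choose between them.

Augment with E' → E and build the canonical LR(0) collection (I0 = CLOSURE({[E' → . E]}), then GOTO on every symbol after a dot until no new states appear). It has 18 states:
  I0: { [B → . B e e], [B → . B y], [B → . e ) e], [C → . S], [E → . B], [E → . S y E], [E' → . E], [S → . B B], [S → . C E], [S → . S S] }  — shift
  I1: { [B → . B e e], [B → . B y], [B → . e ) e], [B → B . e e], [B → B . y], [E → B .], [S → B . B] }  — shift, reduce
  I2: { [B → . B e e], [B → . B y], [B → . e ) e], [C → . S], [E → . B], [E → . S y E], [S → . B B], [S → . C E], [S → . S S], [S → C . E] }  — shift
  I3: { [E' → E .] }  — accept
  I4: { [B → . B e e], [B → . B y], [B → . e ) e], [C → . S], [C → S .], [E → S . y E], [S → . B B], [S → . C E], [S → . S S], [S → S . S] }  — shift, reduce
  I5: { [B → e . ) e] }  — shift
  I6: { [B → e ) . e] }  — shift
  I7: { [B → e ) e .] }  — reduce
  I8: { [B → . B e e], [B → . B y], [B → . e ) e], [B → B . e e], [B → B . y], [S → B . B] }  — shift
  I9: { [B → . B e e], [B → . B y], [B → . e ) e], [C → . S], [C → S .], [S → . B B], [S → . C E], [S → . S S], [S → S . S], [S → S S .] }  — shift, 2 reduces
  I10: { [B → . B e e], [B → . B y], [B → . e ) e], [C → . S], [E → . B], [E → . S y E], [E → S y . E], [S → . B B], [S → . C E], [S → . S S] }  — shift
  I11: { [E → S y E .] }  — reduce
  I12: { [B → B . e e], [B → B . y], [S → B B .] }  — shift, reduce
  I13: { [B → B e . e], [B → e . ) e] }  — shift
  I14: { [B → B y .] }  — reduce
  I15: { [B → B e e .] }  — reduce
  I16: { [B → B e . e] }  — shift
  I17: { [S → C E .] }  — reduce

I9 contains complete items [C → S .], [S → S S .] — reduce-reduce conflict.

Answer: Yes — I9: [C → S .] vs [S → S S .]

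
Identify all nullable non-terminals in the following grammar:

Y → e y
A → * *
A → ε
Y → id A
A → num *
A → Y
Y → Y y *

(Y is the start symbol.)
A non-terminal is nullable if it can derive ε (the empty string): either it has an ε-production, or it has a production whose right-hand side consists entirely of nullable non-terminals.

ε-productions: A → ε
So A is immediately nullable.
No further non-terminal can be added: every production for the remaining non-terminals contains a terminal or a non-nullable non-terminal.
Nullable = { 'A' }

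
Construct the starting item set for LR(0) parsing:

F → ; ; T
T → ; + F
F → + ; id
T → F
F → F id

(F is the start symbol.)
First, augment the grammar with F' → F
I₀ = CLOSURE({ [F' → . F] }):
  [F' → . F] has the dot before F: add [F → . ; ; T], [F → . + ; id], [F → . F id]
No further items can be added.

I₀ = { [F → . + ; id], [F → . ; ; T], [F → . F id], [F' → . F] }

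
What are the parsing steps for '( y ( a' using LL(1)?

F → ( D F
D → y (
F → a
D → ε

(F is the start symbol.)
Stack is shown with the top on the left.

Stack    Input      Action
--------------------------
F $      ( y ( a $  output F → ( D F
( D F $  ( y ( a $  match '('
D F $    y ( a $    output D → y (
y ( F $  y ( a $    match 'y'
( F $    ( a $      match '('
F $      a $        output F → a
a $      a $        match 'a'
$        $          accept

The string is accepted.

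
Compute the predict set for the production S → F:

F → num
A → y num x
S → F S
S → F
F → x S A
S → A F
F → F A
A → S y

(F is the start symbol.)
{ 'num', 'x' }

PREDICT(S → F) = (FIRST(RHS) \ {ε}) ∪ (FOLLOW(S) if ε ∈ FIRST(RHS), i.e. RHS ⇒* ε)
FIRST(F) = { 'num', 'x' }
FIRST(F) = { 'num', 'x' }
ε ∉ FIRST(F), so FOLLOW(S) is not added.
PREDICT(S → F) = { 'num', 'x' }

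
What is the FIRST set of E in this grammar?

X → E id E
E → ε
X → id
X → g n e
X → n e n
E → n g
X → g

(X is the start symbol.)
{ 'n', ε }

To compute FIRST(E), examine every production with E on the left-hand side, reading each right-hand side left to right until a non-nullable symbol is reached.

From E → ε:
  - ε-production, so ε ∈ FIRST(E)
From E → n g:
  - n is a terminal: add 'n' and stop

Collecting: FIRST(E) = { 'n', ε }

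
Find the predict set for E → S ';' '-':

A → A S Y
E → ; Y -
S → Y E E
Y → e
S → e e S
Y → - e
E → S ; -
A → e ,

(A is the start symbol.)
{ '-', 'e' }

PREDICT(E → S ';' '-') = (FIRST(RHS) \ {ε}) ∪ (FOLLOW(E) if ε ∈ FIRST(RHS), i.e. RHS ⇒* ε)
FIRST(S) = { '-', 'e' }
FIRST(S ';' '-') = { '-', 'e' }
ε ∉ FIRST(S ';' '-'), so FOLLOW(E) is not added.
PREDICT(E → S ';' '-') = { '-', 'e' }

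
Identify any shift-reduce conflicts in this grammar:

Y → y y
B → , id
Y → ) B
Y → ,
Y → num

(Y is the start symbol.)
Augment with Y' → Y and build the canonical LR(0) collection (I0 = CLOSURE({[Y' → . Y]}), then GOTO on every symbol after a dot until no new states appear). It has 10 states:
  I0: { [Y → . ) B], [Y → . ,], [Y → . num], [Y → . y y], [Y' → . Y] }  — shift
  I1: { [B → . , id], [Y → ) . B] }  — shift
  I2: { [Y → , .] }  — reduce
  I3: { [Y' → Y .] }  — accept
  I4: { [Y → num .] }  — reduce
  I5: { [Y → y . y] }  — shift
  I6: { [Y → y y .] }  — reduce
  I7: { [B → , . id] }  — shift
  I8: { [Y → ) B .] }  — reduce
  I9: { [B → , id .] }  — reduce

No state contains both a complete item and a shift item.

Answer: No shift-reduce conflicts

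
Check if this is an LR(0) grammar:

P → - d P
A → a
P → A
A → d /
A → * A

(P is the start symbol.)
Augment with P' → P and build the canonical LR(0) collection (I0 = CLOSURE({[P' → . P]}), then GOTO on every symbol after a dot until no new states appear). It has 11 states:
  I0: { [A → . * A], [A → . a], [A → . d /], [P → . - d P], [P → . A], [P' → . P] }  — shift
  I1: { [A → * . A], [A → . * A], [A → . a], [A → . d /] }  — shift
  I2: { [P → - . d P] }  — shift
  I3: { [P → A .] }  — reduce
  I4: { [P' → P .] }  — accept
  I5: { [A → a .] }  — reduce
  I6: { [A → d . /] }  — shift
  I7: { [A → d / .] }  — reduce
  I8: { [A → . * A], [A → . a], [A → . d /], [P → - d . P], [P → . - d P], [P → . A] }  — shift
  I9: { [P → - d P .] }  — reduce
  I10: { [A → * A .] }  — reduce

Every state is either a pure shift/goto state or contains exactly one complete item and nothing to shift — no conflicts. The grammar is LR(0).

Answer: Yes, the grammar is LR(0)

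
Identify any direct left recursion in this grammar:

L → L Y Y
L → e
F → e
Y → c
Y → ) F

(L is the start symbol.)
Direct left recursion occurs when N → N α for some non-terminal N (the right-hand side begins with the left-hand side itself).

L → L Y Y: LEFT RECURSIVE (starts with L)
L → e: starts with e
F → e: starts with e
Y → c: starts with c
Y → ) F: starts with ')'

The grammar has direct left recursion on: L.

Answer: Yes, L is left-recursive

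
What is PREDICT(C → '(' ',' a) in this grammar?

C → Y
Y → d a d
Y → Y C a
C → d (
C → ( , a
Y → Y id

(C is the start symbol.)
{ '(' }

PREDICT(C → '(' ',' a) = (FIRST(RHS) \ {ε}) ∪ (FOLLOW(C) if ε ∈ FIRST(RHS), i.e. RHS ⇒* ε)
FIRST('(' ',' a) = { '(' }
ε ∉ FIRST('(' ',' a), so FOLLOW(C) is not added.
PREDICT(C → '(' ',' a) = { '(' }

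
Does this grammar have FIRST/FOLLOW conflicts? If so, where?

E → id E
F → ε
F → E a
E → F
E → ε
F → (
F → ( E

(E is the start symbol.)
Yes. E → F with FOLLOW(E) on { 'a' }; F → E a with FOLLOW(F) on { 'a' }

A FIRST/FOLLOW conflict occurs when a non-terminal N has a nullable alternative N → β (β ⇒* ε) and another alternative N → α with FIRST(α) ∩ FOLLOW(N) ≠ ∅: on such a lookahead the parser cannot decide between expanding α and letting N vanish via β.

Nullable non-terminals: E, F.
FIRST sets used below: FIRST(F) = { '(', 'a', 'id', ε }, FIRST(E) = { '(', 'a', 'id', ε }

E: nullable alternative(s) E → F, E → ε; FOLLOW(E) = { $, 'a' }
  E → id E: FIRST \ {ε} = { 'id' } — disjoint from FOLLOW(E)
  E → F: FIRST \ {ε} = { '(', 'a', 'id' } — overlaps FOLLOW(E) on { 'a' }: CONFLICT
  E → ε: FIRST \ {ε} = { } — disjoint from FOLLOW(E)

F: nullable alternative(s) F → ε; FOLLOW(F) = { $, 'a' }
  F → ε: FIRST \ {ε} = { } — this is the only nullable alternative, skip
  F → E a: FIRST \ {ε} = { '(', 'a', 'id' } — overlaps FOLLOW(F) on { 'a' }: CONFLICT
  F → (: FIRST \ {ε} = { '(' } — disjoint from FOLLOW(F)
  F → ( E: FIRST \ {ε} = { '(' } — disjoint from FOLLOW(F)

So the grammar has 2 FIRST/FOLLOW conflicts (marked CONFLICT above).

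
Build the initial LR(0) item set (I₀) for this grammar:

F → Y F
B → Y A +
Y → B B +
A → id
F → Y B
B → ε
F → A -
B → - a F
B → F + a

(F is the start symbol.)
First, augment the grammar with F' → F
I₀ = CLOSURE({ [F' → . F] }):
  [F' → . F] has the dot before F: add [F → . Y F], [F → . Y B], [F → . A -]
  [F → . Y F] has the dot before Y: add [Y → . B B +]
  [F → . A -] has the dot before A: add [A → . id]
  [Y → . B B +] has the dot before B: add [B → . Y A +], [B → .], [B → . - a F], [B → . F + a]
No further items can be added.

I₀ = { [A → . id], [B → . - a F], [B → . F + a], [B → . Y A +], [B → .], [F → . A -], [F → . Y B], [F → . Y F], [F' → . F], [Y → . B B +] }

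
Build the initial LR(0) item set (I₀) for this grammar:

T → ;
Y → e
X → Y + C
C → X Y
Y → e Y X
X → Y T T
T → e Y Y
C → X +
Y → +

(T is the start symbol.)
First, augment the grammar with T' → T
I₀ = CLOSURE({ [T' → . T] }):
  [T' → . T] has the dot before T: add [T → . ;], [T → . e Y Y]
No further items can be added.

I₀ = { [T → . ;], [T → . e Y Y], [T' → . T] }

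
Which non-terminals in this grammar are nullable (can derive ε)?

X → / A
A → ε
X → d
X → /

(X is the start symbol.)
ε-productions: A → ε
So A is immediately nullable.
No further non-terminal can be added: every production for the remaining non-terminals contains a terminal or a non-nullable non-terminal.
Nullable = { 'A' }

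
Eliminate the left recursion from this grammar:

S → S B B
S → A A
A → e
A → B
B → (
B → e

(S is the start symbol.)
S → A A S'
S' → B B S'
S' → ε
A → e
A → B
B → (
B → e

S is directly left-recursive. The standard transformation for
  A → A α₁ | ... | A α_m | β₁ | ... | β_n
is
  A  → β₁ A' | ... | β_n A'
  A' → α₁ A' | ... | α_m A' | ε

S → A A becomes S → A A S'
S → S B B becomes S' → B B S'
Add S' → ε

Productions for other non-terminals are unchanged:
  A → e
  A → B
  B → (
  B → e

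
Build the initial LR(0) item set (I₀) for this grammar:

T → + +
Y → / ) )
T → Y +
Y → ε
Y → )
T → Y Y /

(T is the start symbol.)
{ [T → . + +], [T → . Y +], [T → . Y Y /], [T' → . T], [Y → . )], [Y → . / ) )], [Y → .] }

First, augment the grammar with T' → T
I₀ = CLOSURE({ [T' → . T] }):
  [T' → . T] has the dot before T: add [T → . + +], [T → . Y +], [T → . Y Y /]
  [T → . Y +] has the dot before Y: add [Y → . / ) )], [Y → .], [Y → . )]
No further items can be added.

I₀ = { [T → . + +], [T → . Y +], [T → . Y Y /], [T' → . T], [Y → . )], [Y → . / ) )], [Y → .] }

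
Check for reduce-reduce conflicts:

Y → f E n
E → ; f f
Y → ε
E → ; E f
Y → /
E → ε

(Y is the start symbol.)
No reduce-reduce conflicts

A reduce-reduce conflict occurs when an LR(0) state has two complete items [A → α .] and [B → β .] — both call for a reduction, and with no lookahead the parser cannot choose between them.

Augment with Y' → Y and build the canonical LR(0) collection (I0 = CLOSURE({[Y' → . Y]}), then GOTO on every symbol after a dot until no new states appear). It has 11 states:
  I0: { [Y → . /], [Y → . f E n], [Y → .], [Y' → . Y] }  — shift, reduce
  I1: { [Y → / .] }  — reduce
  I2: { [Y' → Y .] }  — accept
  I3: { [E → . ; E f], [E → . ; f f], [E → .], [Y → f . E n] }  — shift, reduce
  I4: { [E → . ; E f], [E → . ; f f], [E → .], [E → ; . E f], [E → ; . f f] }  — shift, reduce
  I5: { [Y → f E . n] }  — shift
  I6: { [Y → f E n .] }  — reduce
  I7: { [E → ; E . f] }  — shift
  I8: { [E → ; f . f] }  — shift
  I9: { [E → ; f f .] }  — reduce
  I10: { [E → ; E f .] }  — reduce

No state contains more than one complete item.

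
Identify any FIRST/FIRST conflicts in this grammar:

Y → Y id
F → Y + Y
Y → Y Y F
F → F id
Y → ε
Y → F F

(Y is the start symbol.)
A FIRST/FIRST conflict occurs when two productions N → α and N → β for the same non-terminal have FIRST(α) ∩ FIRST(β) ≠ ∅ (with ε ∈ FIRST of a nullable right-hand side, so two nullable alternatives also conflict).

FIRST sets of the non-terminals at (or reachable through a nullable prefix from) the front of some alternative:
  FIRST(Y) = { '+', 'id', ε }
  FIRST(F) = { '+', 'id' }

Productions for Y:
  Y → Y id: FIRST = { '+', 'id' }
  Y → Y Y F: FIRST = { '+', 'id' }
  Y → ε: FIRST = { ε }
  Y → F F: FIRST = { '+', 'id' }
Productions for F:
  F → Y + Y: FIRST = { '+', 'id' }
  F → F id: FIRST = { '+', 'id' }

Conflict for Y: Y → Y id and Y → Y Y F
  Overlap: { '+', 'id' }
Conflict for Y: Y → Y id and Y → F F
  Overlap: { '+', 'id' }
Conflict for Y: Y → Y Y F and Y → F F
  Overlap: { '+', 'id' }
Conflict for F: F → Y + Y and F → F id
  Overlap: { '+', 'id' }

Answer: Yes. Y → Y id / Y → Y Y F on { '+', 'id' }; Y → Y id / Y → F F on { '+', 'id' }; Y → Y Y F / Y → F F on { '+', 'id' }; F → Y '+' Y / F → F id on { '+', 'id' }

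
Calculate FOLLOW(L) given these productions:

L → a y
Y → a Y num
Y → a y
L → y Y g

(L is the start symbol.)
{ $ }

To compute FOLLOW(L), find every occurrence of L on a right-hand side N → α L β: add FIRST(β) \ {ε}, and if β is empty or nullable also add FOLLOW(N). Iterate to a fixed point.

L is the start symbol, so $ ∈ FOLLOW(L).
L does not occur on any right-hand side.

Taking the union: FOLLOW(L) = { $ }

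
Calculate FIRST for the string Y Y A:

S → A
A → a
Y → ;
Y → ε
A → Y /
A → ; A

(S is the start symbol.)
FIRST sets of the non-terminals involved (from the grammar, by fixed-point iteration):
  FIRST(Y) = { ';', ε }
  FIRST(A) = { '/', ';', 'a' }

To compute FIRST(Y Y A), process the symbols left to right:
Symbol Y is a non-terminal. Add FIRST(Y) \ {ε} = { ';' }
Y is nullable (ε ∈ FIRST(Y)), continue to the next symbol.
Symbol Y is a non-terminal. Add FIRST(Y) \ {ε} = { ';' }
Y is nullable (ε ∈ FIRST(Y)), continue to the next symbol.
Symbol A is a non-terminal. Add FIRST(A) \ {ε} = { '/', ';', 'a' }
A is not nullable (ε ∉ FIRST(A)), so stop here.
FIRST(Y Y A) = { '/', ';', 'a' }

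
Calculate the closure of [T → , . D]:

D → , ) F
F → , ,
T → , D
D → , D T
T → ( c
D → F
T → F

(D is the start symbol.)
To compute CLOSURE, for each item [A → α.Bβ] where B is a non-terminal, add [B → .γ] for all productions B → γ; repeat for the newly added items until nothing changes.

Start with: [T → , . D]
  [T → , . D] has the dot before D: add [D → . , ) F], [D → . , D T], [D → . F]
  [D → . F] has the dot before F: add [F → . , ,]
No further items can be added.

CLOSURE = { [D → . , ) F], [D → . , D T], [D → . F], [F → . , ,], [T → , . D] }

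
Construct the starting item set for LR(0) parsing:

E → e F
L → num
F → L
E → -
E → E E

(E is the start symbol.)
First, augment the grammar with E' → E
I₀ = CLOSURE({ [E' → . E] }):
  [E' → . E] has the dot before E: add [E → . e F], [E → . -], [E → . E E]
No further items can be added.

I₀ = { [E → . -], [E → . E E], [E → . e F], [E' → . E] }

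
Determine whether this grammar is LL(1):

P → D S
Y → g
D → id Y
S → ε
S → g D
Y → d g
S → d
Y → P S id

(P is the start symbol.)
No. Predict set conflict for S: { 'g' }

Relevant sets:
  FIRST(P) = { 'id' }
  FOLLOW(S) = { $, 'd', 'g', 'id' }

For Y:
  PREDICT(Y → g) = { 'g' }
  PREDICT(Y → d g) = { 'd' }
  PREDICT(Y → P S id) = { 'id' }
For S:
  PREDICT(S → ε) = { $, 'd', 'g', 'id' }
  PREDICT(S → g D) = { 'g' }
  PREDICT(S → d) = { 'd' }
P, D have a single production, so nothing to check there.

Conflict found: Predict set conflict for S: { 'g' }
The grammar is NOT LL(1).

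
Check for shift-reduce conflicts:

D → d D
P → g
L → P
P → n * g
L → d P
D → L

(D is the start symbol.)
No shift-reduce conflicts

A shift-reduce conflict occurs when an LR(0) state has both:
  - a complete (reduce) item [A → α .] (dot at the end), and
  - a shift item [B → β . c γ] (dot before a terminal).

Augment with D' → D and build the canonical LR(0) collection (I0 = CLOSURE({[D' → . D]}), then GOTO on every symbol after a dot until no new states appear). It has 11 states:
  I0: { [D → . L], [D → . d D], [D' → . D], [L → . P], [L → . d P], [P → . g], [P → . n * g] }  — shift
  I1: { [D' → D .] }  — accept
  I2: { [D → L .] }  — reduce
  I3: { [L → P .] }  — reduce
  I4: { [D → . L], [D → . d D], [D → d . D], [L → . P], [L → . d P], [L → d . P], [P → . g], [P → . n * g] }  — shift
  I5: { [P → g .] }  — reduce
  I6: { [P → n . * g] }  — shift
  I7: { [P → n * . g] }  — shift
  I8: { [P → n * g .] }  — reduce
  I9: { [D → d D .] }  — reduce
  I10: { [L → P .], [L → d P .] }  — 2 reduces

No state contains both a complete item and a shift item.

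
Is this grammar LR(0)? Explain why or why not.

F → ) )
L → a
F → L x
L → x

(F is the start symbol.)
Yes, the grammar is LR(0)

Augment with F' → F and build the canonical LR(0) collection (I0 = CLOSURE({[F' → . F]}), then GOTO on every symbol after a dot until no new states appear). It has 8 states:
  I0: { [F → . ) )], [F → . L x], [F' → . F], [L → . a], [L → . x] }  — shift
  I1: { [F → ) . )] }  — shift
  I2: { [F' → F .] }  — accept
  I3: { [F → L . x] }  — shift
  I4: { [L → a .] }  — reduce
  I5: { [L → x .] }  — reduce
  I6: { [F → L x .] }  — reduce
  I7: { [F → ) ) .] }  — reduce

Every state is either a pure shift/goto state or contains exactly one complete item and nothing to shift — no conflicts. The grammar is LR(0).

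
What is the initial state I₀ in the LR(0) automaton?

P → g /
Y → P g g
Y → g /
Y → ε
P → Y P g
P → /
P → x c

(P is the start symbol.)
First, augment the grammar with P' → P
I₀ = CLOSURE({ [P' → . P] }):
  [P' → . P] has the dot before P: add [P → . g /], [P → . Y P g], [P → . /], [P → . x c]
  [P → . Y P g] has the dot before Y: add [Y → . P g g], [Y → . g /], [Y → .]
No further items can be added.

I₀ = { [P → . /], [P → . Y P g], [P → . g /], [P → . x c], [P' → . P], [Y → . P g g], [Y → . g /], [Y → .] }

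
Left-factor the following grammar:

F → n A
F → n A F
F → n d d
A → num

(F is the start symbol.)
Left-factoring transforms A → αβ₁ | αβ₂ into A → αA' and A' → β₁ | β₂
(α is the longest common prefix among the alternatives). Repeat until
no nonterminal has two alternatives with a common prefix.

Round 1: F has alternatives sharing prefix 'n'. Introduce F': F → n F'
  Add: F' → A
  Add: F' → A F
  Add: F' → d d

Round 2: F' has alternatives sharing prefix 'A'. Introduce F'': F' → A F''
  Add: F'' → ε
  Add: F'' → F

No remaining common prefixes — done.

Resulting grammar:
F → n F'
F' → A F''
F'' → ε
F'' → F
F' → d d
A → num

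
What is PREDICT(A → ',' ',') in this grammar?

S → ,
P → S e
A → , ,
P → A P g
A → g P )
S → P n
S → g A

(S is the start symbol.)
{ ',' }

PREDICT(A → ',' ',') = (FIRST(RHS) \ {ε}) ∪ (FOLLOW(A) if ε ∈ FIRST(RHS), i.e. RHS ⇒* ε)
FIRST(',' ',') = { ',' }
ε ∉ FIRST(',' ','), so FOLLOW(A) is not added.
PREDICT(A → ',' ',') = { ',' }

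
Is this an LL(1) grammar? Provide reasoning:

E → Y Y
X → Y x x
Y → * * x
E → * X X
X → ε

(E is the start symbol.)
Relevant sets:
  FIRST(Y) = { '*' }
  FOLLOW(X) = { $, '*' }

For E:
  PREDICT(E → Y Y) = { '*' }
  PREDICT(E → '*' X X) = { '*' }
For X:
  PREDICT(X → Y x x) = { '*' }
  PREDICT(X → ε) = { $, '*' }
Y has a single production, so nothing to check there.

Conflict found: Predict set conflict for E: { '*' }
The grammar is NOT LL(1).

Answer: No. Predict set conflict for E: { '*' }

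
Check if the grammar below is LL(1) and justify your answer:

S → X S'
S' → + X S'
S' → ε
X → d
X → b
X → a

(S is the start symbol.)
Yes, the grammar is LL(1).

Relevant sets:
  FOLLOW(S') = { $ }

For S':
  PREDICT(S' → '+' X S') = { '+' }
  PREDICT(S' → ε) = { $ }
For X:
  PREDICT(X → d) = { 'd' }
  PREDICT(X → b) = { 'b' }
  PREDICT(X → a) = { 'a' }
S has a single production, so nothing to check there.

All predict sets are disjoint. The grammar IS LL(1).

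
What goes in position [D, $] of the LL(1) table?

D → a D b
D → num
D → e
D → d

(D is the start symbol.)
Empty (error entry)

To find M[D, $], we find productions for D where $ is in the predict set (PREDICT(N → α) = (FIRST(α) \ {ε}) ∪ (FOLLOW(N) if α ⇒* ε)).

D → a D b: PREDICT = { 'a' }
D → num: PREDICT = { 'num' }
D → e: PREDICT = { 'e' }
D → d: PREDICT = { 'd' }

M[D, $] is empty (no production applies)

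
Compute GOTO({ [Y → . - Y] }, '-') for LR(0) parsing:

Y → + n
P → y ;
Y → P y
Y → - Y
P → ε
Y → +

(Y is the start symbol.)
GOTO(I, '-') = CLOSURE({ [A → αX.β] : [A → α.Xβ] ∈ I, X = '-' })

Items with dot before '-', with the dot advanced:
  [Y → . - Y] → [Y → - . Y]
Closure of the advanced items:
  [Y → - . Y] has the dot before Y: add [Y → . + n], [Y → . P y], [Y → . - Y], [Y → . +]
  [Y → . P y] has the dot before P: add [P → . y ;], [P → .]

GOTO = { [P → . y ;], [P → .], [Y → - . Y], [Y → . + n], [Y → . +], [Y → . - Y], [Y → . P y] }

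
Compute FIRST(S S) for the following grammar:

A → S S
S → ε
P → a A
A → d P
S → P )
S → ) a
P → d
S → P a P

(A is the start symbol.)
{ ')', 'a', 'd', ε }

FIRST sets of the non-terminals involved (from the grammar, by fixed-point iteration):
  FIRST(S) = { ')', 'a', 'd', ε }

To compute FIRST(S S), process the symbols left to right:
Symbol S is a non-terminal. Add FIRST(S) \ {ε} = { ')', 'a', 'd' }
S is nullable (ε ∈ FIRST(S)), continue to the next symbol.
Symbol S is a non-terminal. Add FIRST(S) \ {ε} = { ')', 'a', 'd' }
S is nullable (ε ∈ FIRST(S)), continue to the next symbol.
All symbols are nullable, so ε is in the result.
FIRST(S S) = { ')', 'a', 'd', ε }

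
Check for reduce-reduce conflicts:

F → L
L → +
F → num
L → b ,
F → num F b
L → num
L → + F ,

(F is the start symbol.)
A reduce-reduce conflict occurs when an LR(0) state has two complete items [A → α .] and [B → β .] — both call for a reduction, and with no lookahead the parser cannot choose between them.

Augment with F' → F and build the canonical LR(0) collection (I0 = CLOSURE({[F' → . F]}), then GOTO on every symbol after a dot until no new states appear). It has 11 states:
  I0: { [F → . L], [F → . num F b], [F → . num], [F' → . F], [L → . + F ,], [L → . +], [L → . b ,], [L → . num] }  — shift
  I1: { [F → . L], [F → . num F b], [F → . num], [L → + . F ,], [L → + .], [L → . + F ,], [L → . +], [L → . b ,], [L → . num] }  — shift, reduce
  I2: { [F' → F .] }  — accept
  I3: { [F → L .] }  — reduce
  I4: { [L → b . ,] }  — shift
  I5: { [F → . L], [F → . num F b], [F → . num], [F → num . F b], [F → num .], [L → . + F ,], [L → . +], [L → . b ,], [L → . num], [L → num .] }  — shift, 2 reduces
  I6: { [F → num F . b] }  — shift
  I7: { [F → num F b .] }  — reduce
  I8: { [L → b , .] }  — reduce
  I9: { [L → + F . ,] }  — shift
  I10: { [L → + F , .] }  — reduce

I5 contains complete items [F → num .], [L → num .] — reduce-reduce conflict.

Answer: Yes — I5: [F → num .] vs [L → num .]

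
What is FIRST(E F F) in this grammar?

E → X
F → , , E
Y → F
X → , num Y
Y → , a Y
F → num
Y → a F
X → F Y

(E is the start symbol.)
{ ',', 'num' }

FIRST sets of the non-terminals involved (from the grammar, by fixed-point iteration):
  FIRST(E) = { ',', 'num' }

To compute FIRST(E F F), process the symbols left to right:
Symbol E is a non-terminal. Add FIRST(E) \ {ε} = { ',', 'num' }
E is not nullable (ε ∉ FIRST(E)), so stop here.
FIRST(E F F) = { ',', 'num' }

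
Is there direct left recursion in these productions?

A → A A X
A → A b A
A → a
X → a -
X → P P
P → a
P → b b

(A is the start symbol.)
Direct left recursion occurs when N → N α for some non-terminal N (the right-hand side begins with the left-hand side itself).

A → A A X: LEFT RECURSIVE (starts with A)
A → A b A: LEFT RECURSIVE (starts with A)
A → a: starts with a
X → a -: starts with a
X → P P: starts with P
P → a: starts with a
P → b b: starts with b

The grammar has direct left recursion on: A.

Answer: Yes, A is left-recursive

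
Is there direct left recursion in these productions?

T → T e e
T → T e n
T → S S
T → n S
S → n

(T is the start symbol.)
Yes, T is left-recursive

Direct left recursion occurs when N → N α for some non-terminal N (the right-hand side begins with the left-hand side itself).

T → T e e: LEFT RECURSIVE (starts with T)
T → T e n: LEFT RECURSIVE (starts with T)
T → S S: starts with S
T → n S: starts with n
S → n: starts with n

The grammar has direct left recursion on: T.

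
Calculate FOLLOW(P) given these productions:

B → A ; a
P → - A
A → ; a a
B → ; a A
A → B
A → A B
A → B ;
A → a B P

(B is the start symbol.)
{ $, '-', ';', 'a' }

In A → a B P: P is at the end, add FOLLOW(A)

The FOLLOW sets referred to above (computed the same way, to a fixed point):
  FOLLOW(A) = { $, '-', ';', 'a' }

Taking the union: FOLLOW(P) = { $, '-', ';', 'a' }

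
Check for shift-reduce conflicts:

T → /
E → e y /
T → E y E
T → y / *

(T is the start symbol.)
Augment with T' → T and build the canonical LR(0) collection (I0 = CLOSURE({[T' → . T]}), then GOTO on every symbol after a dot until no new states appear). It has 12 states:
  I0: { [E → . e y /], [T → . /], [T → . E y E], [T → . y / *], [T' → . T] }  — shift
  I1: { [T → / .] }  — reduce
  I2: { [T → E . y E] }  — shift
  I3: { [T' → T .] }  — accept
  I4: { [E → e . y /] }  — shift
  I5: { [T → y . / *] }  — shift
  I6: { [T → y / . *] }  — shift
  I7: { [T → y / * .] }  — reduce
  I8: { [E → e y . /] }  — shift
  I9: { [E → e y / .] }  — reduce
  I10: { [E → . e y /], [T → E y . E] }  — shift
  I11: { [T → E y E .] }  — reduce

No state contains both a complete item and a shift item.

Answer: No shift-reduce conflicts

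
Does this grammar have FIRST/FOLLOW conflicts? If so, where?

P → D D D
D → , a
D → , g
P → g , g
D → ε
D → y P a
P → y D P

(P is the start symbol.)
A FIRST/FOLLOW conflict occurs when a non-terminal N has a nullable alternative N → β (β ⇒* ε) and another alternative N → α with FIRST(α) ∩ FOLLOW(N) ≠ ∅: on such a lookahead the parser cannot decide between expanding α and letting N vanish via β.

Nullable non-terminals: D, P.
FIRST sets used below: FIRST(D) = { ',', 'y', ε }

D: nullable alternative(s) D → ε; FOLLOW(D) = { $, ',', 'a', 'g', 'y' }
  D → , a: FIRST \ {ε} = { ',' } — overlaps FOLLOW(D) on { ',' }: CONFLICT
  D → , g: FIRST \ {ε} = { ',' } — overlaps FOLLOW(D) on { ',' }: CONFLICT
  D → ε: FIRST \ {ε} = { } — this is the only nullable alternative, skip
  D → y P a: FIRST \ {ε} = { 'y' } — overlaps FOLLOW(D) on { 'y' }: CONFLICT

P: nullable alternative(s) P → D D D; FOLLOW(P) = { $, 'a' }
  P → D D D: FIRST \ {ε} = { ',', 'y' } — this is the only nullable alternative, skip
  P → g , g: FIRST \ {ε} = { 'g' } — disjoint from FOLLOW(P)
  P → y D P: FIRST \ {ε} = { 'y' } — disjoint from FOLLOW(P)

So the grammar has 3 FIRST/FOLLOW conflicts (marked CONFLICT above).

Answer: Yes. D → ',' a with FOLLOW(D) on { ',' }; D → ',' g with FOLLOW(D) on { ',' }; D → y P a with FOLLOW(D) on { 'y' }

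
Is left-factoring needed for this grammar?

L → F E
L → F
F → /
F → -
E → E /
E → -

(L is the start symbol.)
Yes, L has productions with common prefix 'F'

Left-factoring is needed when two productions for the same non-terminal
share a common prefix on the right-hand side.

Productions for L:
  L → F E
  L → F
Productions for F:
  F → /
  F → -
Productions for E:
  E → E /
  E → -

Found common prefix 'F' in productions for L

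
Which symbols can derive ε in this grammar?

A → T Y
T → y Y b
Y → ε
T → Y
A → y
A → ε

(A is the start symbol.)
A non-terminal is nullable if it can derive ε (the empty string): either it has an ε-production, or it has a production whose right-hand side consists entirely of nullable non-terminals.

ε-productions: Y → ε, A → ε
So Y, A are immediately nullable.
T → Y: every symbol on the right is nullable, so T is nullable too.
Every non-terminal is now nullable.
Nullable = { 'A', 'T', 'Y' }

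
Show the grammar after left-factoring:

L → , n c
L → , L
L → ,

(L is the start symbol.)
Left-factoring transforms A → αβ₁ | αβ₂ into A → αA' and A' → β₁ | β₂
(α is the longest common prefix among the alternatives). Repeat until
no nonterminal has two alternatives with a common prefix.

Round 1: L has alternatives sharing prefix ','. Introduce L': L → , L'
  Add: L' → n c
  Add: L' → L
  Add: L' → ε

No remaining common prefixes — done.

Resulting grammar:
L → , L'
L' → n c
L' → L
L' → ε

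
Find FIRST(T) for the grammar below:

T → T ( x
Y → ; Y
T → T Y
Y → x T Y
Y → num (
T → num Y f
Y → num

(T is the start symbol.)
From T → T ( x:
  - T is the symbol being defined: contributes nothing new
    T is not nullable, so stop
From T → T Y:
  - T is the symbol being defined: contributes nothing new
    T is not nullable, so stop
From T → num Y f:
  - num is a terminal: add 'num' and stop

Collecting: FIRST(T) = { 'num' }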